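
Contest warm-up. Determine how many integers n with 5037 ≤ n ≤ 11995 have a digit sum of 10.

The integers in [5037, 11995] that have a digit sum of 10: 5041, 5050, 5104, 5113, 5122, 5131, …, 11710, 11800.
151 qualify.

151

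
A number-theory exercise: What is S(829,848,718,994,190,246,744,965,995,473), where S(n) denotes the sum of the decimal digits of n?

171

8+2+9+8+4+8+7+1+8+9+9+4+1+9+0+2+4+6+7+4+4+9+6+5+9+9+5+4+7+3 = 171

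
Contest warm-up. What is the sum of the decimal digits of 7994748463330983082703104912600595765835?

183

7+9+9+4+7+4+8+4+6+3+3+3+0+9+8+3+0+8+2+7+0+3+1+0+4+9+1+2+6+0+0+5+9+5+7+6+5+8+3+5 = 183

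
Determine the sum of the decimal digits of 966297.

39

9+6+6+2+9+7 = 39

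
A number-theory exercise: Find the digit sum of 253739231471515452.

69

2+5+3+7+3+9+2+3+1+4+7+1+5+1+5+4+5+2 = 69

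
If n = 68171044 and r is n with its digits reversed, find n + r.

Reverse of 68171044 is 44017186.
68171044 + 44017186 = 112188230

112188230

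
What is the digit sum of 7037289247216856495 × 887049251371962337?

164

7037289247216856495 × 887049251371962337 = 6242422158431672943003987932673828815
Sum of its 37 digits: 164.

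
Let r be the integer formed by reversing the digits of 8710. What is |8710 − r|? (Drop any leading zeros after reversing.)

Reverse of 8710 is 178.
|8710 − 178| = 8532

8532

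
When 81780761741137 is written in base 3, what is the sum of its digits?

81780761741137 in base 3 is 101201120011102220020101020121.
Digit sum: 1+0+1+2+0+1+1+2+0+0+1+1+1+0+2+2+2+0+0+2+0+1+0+1+0+2+0+1+2+1 = 27.

27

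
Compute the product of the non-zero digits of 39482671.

72576

3×9×4×8×2×6×7×1 = 72576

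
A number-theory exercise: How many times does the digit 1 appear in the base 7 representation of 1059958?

1059958 in base 7 is 12003154.
The digit 1 appears 2 times.

2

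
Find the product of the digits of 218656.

2880

2×1×8×6×5×6 = 2880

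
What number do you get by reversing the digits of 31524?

Reversing 31524 gives 42513.

42513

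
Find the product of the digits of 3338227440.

3×3×3×8×2×2×7×4×4×0 = 0

0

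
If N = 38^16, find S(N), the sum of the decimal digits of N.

38^16 = 18903296479567620845142016
Sum of its 26 digits: 115.

115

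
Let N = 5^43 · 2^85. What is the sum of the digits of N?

46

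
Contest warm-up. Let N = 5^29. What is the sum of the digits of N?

83

5^29 = 186264514923095703125
Sum of its 21 digits: 83.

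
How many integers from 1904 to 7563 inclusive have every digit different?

2893

The integers in [1904, 7563] that have every digit different: 1904, 1905, 1906, 1907, 1908, 1920, …, 7562, 7563.
2893 qualify.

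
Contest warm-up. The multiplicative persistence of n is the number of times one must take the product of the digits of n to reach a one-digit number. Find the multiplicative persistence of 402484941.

402484941 → 0 (1 step)

1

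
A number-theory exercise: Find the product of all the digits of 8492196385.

3732480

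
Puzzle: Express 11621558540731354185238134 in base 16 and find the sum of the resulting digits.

159

11621558540731354185238134 in base 16 is 99CF5F36CA3170E388676.
Digit sum: 9+9+12+15+5+15+3+6+12+10+3+1+7+0+14+3+8+8+6+7+6 = 159.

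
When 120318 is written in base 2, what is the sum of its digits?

13

120318 in base 2 is 11101010111111110.
Digit sum: 1+1+1+0+1+0+1+0+1+1+1+1+1+1+1+1+0 = 13.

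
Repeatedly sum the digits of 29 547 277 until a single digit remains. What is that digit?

7

2+9+5+4+7+2+7+7 = 43
4+3 = 7
(Equivalently, 29 547 277 mod 9 = 7.)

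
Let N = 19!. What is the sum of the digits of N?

45

19! = 121645100408832000
Sum of its 18 digits: 45.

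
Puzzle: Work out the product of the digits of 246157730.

2×4×6×1×5×7×7×3×0 = 0

0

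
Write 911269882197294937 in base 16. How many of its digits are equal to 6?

1

911269882197294937 in base 16 is CA57B2136E1BF59.
The digit 6 appears 1 time.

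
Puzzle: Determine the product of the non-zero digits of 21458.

2×1×4×5×8 = 320

320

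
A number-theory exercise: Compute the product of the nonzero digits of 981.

72

9×8×1 = 72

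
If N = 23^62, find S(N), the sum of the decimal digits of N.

376

23^62 = 2673781001490041309406973405603767976853455333058605705774088082159330990894338162929
Sum of its 85 digits: 376.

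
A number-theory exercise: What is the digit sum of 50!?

216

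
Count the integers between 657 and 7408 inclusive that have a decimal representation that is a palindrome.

98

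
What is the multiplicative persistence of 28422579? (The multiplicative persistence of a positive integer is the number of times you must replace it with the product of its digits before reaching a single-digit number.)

28422579 → 80640 → 0 (2 steps)

2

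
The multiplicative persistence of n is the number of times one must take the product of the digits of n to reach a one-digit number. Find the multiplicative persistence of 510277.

1

510277 → 0 (1 step)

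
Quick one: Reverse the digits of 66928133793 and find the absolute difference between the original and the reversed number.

Reverse of 66928133793 is 39733182966.
|66928133793 − 39733182966| = 27194950827

27194950827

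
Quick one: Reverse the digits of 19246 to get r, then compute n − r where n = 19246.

-45045

Reverse of 19246 is 64291.
19246 − 64291 = -45045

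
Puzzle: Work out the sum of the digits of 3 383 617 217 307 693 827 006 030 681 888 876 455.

169

3+3+8+3+6+1+7+2+1+7+3+0+7+6+9+3+8+2+7+0+0+6+0+3+0+6+8+1+8+8+8+8+7+6+4+5+5 = 169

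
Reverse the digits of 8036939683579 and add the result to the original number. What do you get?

17790809079887

Reverse of 8036939683579 is 9753869396308.
8036939683579 + 9753869396308 = 17790809079887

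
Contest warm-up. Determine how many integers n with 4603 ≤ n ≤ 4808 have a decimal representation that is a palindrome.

2

The integers in [4603, 4808] that have a decimal representation that is a palindrome: 4664, 4774.
2 qualify.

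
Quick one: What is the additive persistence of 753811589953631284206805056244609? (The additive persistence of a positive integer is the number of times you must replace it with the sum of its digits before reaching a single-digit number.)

753811589953631284206805056244609 → 145 → 10 → 1 (3 steps)

3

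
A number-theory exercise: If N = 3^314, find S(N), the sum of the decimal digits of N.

684

3^314 = 654747700701377386126856657861679570529800895801424573182559133258946484061065580876771978236269380302819031314362546968961704181923607153180171236969
Sum of its 150 digits: 684.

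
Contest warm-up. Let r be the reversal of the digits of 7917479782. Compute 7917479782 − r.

5037732585

Reverse of 7917479782 is 2879747197.
7917479782 − 2879747197 = 5037732585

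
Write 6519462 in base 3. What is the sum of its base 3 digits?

10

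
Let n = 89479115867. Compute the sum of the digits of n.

8+9+4+7+9+1+1+5+8+6+7 = 65

65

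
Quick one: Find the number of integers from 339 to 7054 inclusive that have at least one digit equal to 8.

1841

The integers in [339, 7054] that have at least one digit equal to 8: 348, 358, 368, 378, 380, 381, …, 7038, 7048.
1841 qualify.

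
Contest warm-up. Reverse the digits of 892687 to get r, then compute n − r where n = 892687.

Reverse of 892687 is 786298.
892687 − 786298 = 106389

106389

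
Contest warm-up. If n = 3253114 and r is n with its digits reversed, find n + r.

Reverse of 3253114 is 4113523.
3253114 + 4113523 = 7366637

7366637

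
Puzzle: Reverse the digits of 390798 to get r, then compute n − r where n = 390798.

-506295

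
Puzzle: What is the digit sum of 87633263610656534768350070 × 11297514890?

87633263610656534768350070 × 11297514890 = 990038100500687364221237616557542300
Sum of its 36 digits: 130.

130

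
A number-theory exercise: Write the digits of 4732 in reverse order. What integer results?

Reversing 4732 gives 2374.

2374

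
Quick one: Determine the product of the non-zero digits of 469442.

4×6×9×4×4×2 = 6912

6912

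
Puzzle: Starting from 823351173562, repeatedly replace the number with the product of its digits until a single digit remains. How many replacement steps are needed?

823351173562 → 907200 → 0 (2 steps)

2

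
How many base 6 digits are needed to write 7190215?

7190215 in base 6 is 414040011, which has 9 digits.

9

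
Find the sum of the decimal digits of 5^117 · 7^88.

5^117 · 7^88 = 1406429698752424690059994761738247437273824657864249808519668504957169368478117526197487844421438298050092099948237163442588126827104133553802967071533203125
Sum of its 157 digits: 731.

731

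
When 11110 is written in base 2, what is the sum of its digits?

8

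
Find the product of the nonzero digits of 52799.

5670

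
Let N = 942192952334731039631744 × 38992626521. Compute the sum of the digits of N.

942192952334731039631744 × 38992626521 = 36738577901106522405346643167882624
Sum of its 35 digits: 151.

151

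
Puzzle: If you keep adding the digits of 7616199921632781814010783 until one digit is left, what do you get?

7+6+1+6+1+9+9+9+2+1+6+3+2+7+8+1+8+1+4+0+1+0+7+8+3 = 110
1+1+0 = 2
(Equivalently, 7616199921632781814010783 mod 9 = 2.)

2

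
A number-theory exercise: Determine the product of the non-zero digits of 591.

45

5×9×1 = 45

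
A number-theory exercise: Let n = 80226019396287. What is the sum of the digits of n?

63

8+0+2+2+6+0+1+9+3+9+6+2+8+7 = 63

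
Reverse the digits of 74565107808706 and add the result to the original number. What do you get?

Reverse of 74565107808706 is 60780870156547.
74565107808706 + 60780870156547 = 135345977965253

135345977965253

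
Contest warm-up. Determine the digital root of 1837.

1

1+8+3+7 = 19
1+9 = 10
1+0 = 1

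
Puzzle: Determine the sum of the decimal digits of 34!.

34! = 295232799039604140847618609643520000000
Sum of its 39 digits: 144.

144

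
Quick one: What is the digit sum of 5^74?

5^74 = 5293955920339377119177015629247762262821197509765625
Sum of its 52 digits: 241.

241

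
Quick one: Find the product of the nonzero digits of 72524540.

11200

7×2×5×2×4×5×4 = 11200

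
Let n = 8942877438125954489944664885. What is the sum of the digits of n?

8+9+4+2+8+7+7+4+3+8+1+2+5+9+5+4+4+8+9+9+4+4+6+6+4+8+8+5 = 161

161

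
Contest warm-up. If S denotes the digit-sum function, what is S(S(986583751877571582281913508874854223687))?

5

First digit sum: 203.
2+0+3 = 5.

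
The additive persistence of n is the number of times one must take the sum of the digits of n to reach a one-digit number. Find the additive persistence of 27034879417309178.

2

27034879417309178 → 80 → 8 (2 steps)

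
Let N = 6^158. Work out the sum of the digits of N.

6^158 = 886946778436934186830497616560421928882787534850018959632774374019764606680883257692427111710276352403511764628751689711616
Sum of its 123 digits: 585.

585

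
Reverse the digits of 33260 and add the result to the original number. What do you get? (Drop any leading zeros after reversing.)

39493

Reverse of 33260 is 6233.
33260 + 6233 = 39493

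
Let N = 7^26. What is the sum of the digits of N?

112

7^26 = 9387480337647754305649
Sum of its 22 digits: 112.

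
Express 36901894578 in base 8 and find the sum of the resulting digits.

36901894578 in base 8 is 422741434662.
Digit sum: 4+2+2+7+4+1+4+3+4+6+6+2 = 45.

45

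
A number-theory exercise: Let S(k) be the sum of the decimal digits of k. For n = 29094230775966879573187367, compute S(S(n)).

5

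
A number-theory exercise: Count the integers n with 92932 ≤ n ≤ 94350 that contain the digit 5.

350

The integers in [92932, 94350] that contain the digit 5: 92935, 92945, 92950, 92951, 92952, 92953, …, 94345, 94350.
350 qualify.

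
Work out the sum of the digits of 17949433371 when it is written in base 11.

61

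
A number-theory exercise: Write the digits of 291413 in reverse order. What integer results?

314192

Reversing 291413 gives 314192.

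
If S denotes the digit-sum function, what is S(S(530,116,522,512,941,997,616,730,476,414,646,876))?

First digit sum: 158.
1+5+8 = 14.

14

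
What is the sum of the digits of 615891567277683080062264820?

6+1+5+8+9+1+5+6+7+2+7+7+6+8+3+0+8+0+0+6+2+2+6+4+8+2+0 = 119

119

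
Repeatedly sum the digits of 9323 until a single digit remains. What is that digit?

8

9+3+2+3 = 17
1+7 = 8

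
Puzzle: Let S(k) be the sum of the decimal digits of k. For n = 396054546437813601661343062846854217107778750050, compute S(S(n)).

18

First digit sum: 198.
1+9+8 = 18.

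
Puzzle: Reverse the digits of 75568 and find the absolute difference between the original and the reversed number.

10989

Reverse of 75568 is 86557.
|75568 − 86557| = 10989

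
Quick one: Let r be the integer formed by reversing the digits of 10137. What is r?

Reversing 10137 gives 73101.

73101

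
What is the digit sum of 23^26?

23^26 = 254052654154149545721997685422868689
Sum of its 36 digits: 178.

178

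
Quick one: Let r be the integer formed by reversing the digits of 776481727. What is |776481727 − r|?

49297050

Reverse of 776481727 is 727184677.
|776481727 − 727184677| = 49297050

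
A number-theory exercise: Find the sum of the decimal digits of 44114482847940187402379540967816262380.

168

4+4+1+1+4+4+8+2+8+4+7+9+4+0+1+8+7+4+0+2+3+7+9+5+4+0+9+6+7+8+1+6+2+6+2+3+8+0 = 168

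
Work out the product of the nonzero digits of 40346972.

36288

4×3×4×6×9×7×2 = 36288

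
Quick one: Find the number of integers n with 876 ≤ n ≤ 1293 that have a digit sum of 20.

The integers in [876, 1293] that have a digit sum of 20: 884, 893, 929, 938, 947, 956, …, 1199, 1289.
12 qualify.

12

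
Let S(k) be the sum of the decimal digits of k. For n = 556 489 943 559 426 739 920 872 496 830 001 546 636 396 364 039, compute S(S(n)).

10

First digit sum: 235.
2+3+5 = 10.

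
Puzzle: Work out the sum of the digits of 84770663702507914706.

89

8+4+7+7+0+6+6+3+7+0+2+5+0+7+9+1+4+7+0+6 = 89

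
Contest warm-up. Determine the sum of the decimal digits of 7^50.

7^50 = 1798465042647412146620280340569649349251249
Sum of its 43 digits: 184.

184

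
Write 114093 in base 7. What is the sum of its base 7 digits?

21

114093 in base 7 is 653430.
Digit sum: 6+5+3+4+3+0 = 21.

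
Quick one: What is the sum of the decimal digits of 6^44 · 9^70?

6^44 · 9^70 = 108550212414642006874943896087477721002992377555260075154484912592151213369830136918337876211632439296
Sum of its 102 digits: 432.

432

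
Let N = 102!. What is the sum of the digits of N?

630

102! = 961446671503512660926865558697259548455355905059659464369444714048531715130254590603314961882364451384985595980362059157503710042865532928000000000000000000000000
Sum of its 162 digits: 630.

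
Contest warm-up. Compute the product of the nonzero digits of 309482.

1728

3×9×4×8×2 = 1728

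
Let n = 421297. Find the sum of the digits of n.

4+2+1+2+9+7 = 25

25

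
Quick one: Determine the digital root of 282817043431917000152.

2+8+2+8+1+7+0+4+3+4+3+1+9+1+7+0+0+0+1+5+2 = 68
6+8 = 14
1+4 = 5
(Equivalently, 282817043431917000152 mod 9 = 5.)

5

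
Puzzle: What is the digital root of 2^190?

7

The digital root of n equals n mod 9 (or 9 when 9 | n), so we need 2^190 mod 9.
2^190 ≡ 7 (mod 9), so the digital root is 7.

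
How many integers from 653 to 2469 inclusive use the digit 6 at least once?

The integers in [653, 2469] that use the digit 6 at least once: 653, 654, 655, 656, 657, 658, …, 2468, 2469.
467 qualify.

467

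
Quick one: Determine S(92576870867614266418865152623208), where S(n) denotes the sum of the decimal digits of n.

9+2+5+7+6+8+7+0+8+6+7+6+1+4+2+6+6+4+1+8+8+6+5+1+5+2+6+2+3+2+0+8 = 151

151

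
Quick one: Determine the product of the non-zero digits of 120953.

270

1×2×9×5×3 = 270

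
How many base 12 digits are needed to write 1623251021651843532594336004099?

28

1623251021651843532594336004099 in base 12 is B99708A59086774883A39B411057, which has 28 digits.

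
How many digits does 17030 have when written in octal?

17030 in base 8 is 41206, which has 5 digits.

5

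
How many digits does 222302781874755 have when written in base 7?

17

222302781874755 in base 7 is 64552563112325151, which has 17 digits.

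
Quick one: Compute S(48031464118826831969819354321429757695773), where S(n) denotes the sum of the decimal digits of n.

4+8+0+3+1+4+6+4+1+1+8+8+2+6+8+3+1+9+6+9+8+1+9+3+5+4+3+2+1+4+2+9+7+5+7+6+9+5+7+7+3 = 199

199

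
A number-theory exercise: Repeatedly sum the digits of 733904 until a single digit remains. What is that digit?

7+3+3+9+0+4 = 26
2+6 = 8

8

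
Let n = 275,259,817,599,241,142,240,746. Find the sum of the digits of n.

2+7+5+2+5+9+8+1+7+5+9+9+2+4+1+1+4+2+2+4+0+7+4+6 = 106

106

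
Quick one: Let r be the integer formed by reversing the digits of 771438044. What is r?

Reversing 771438044 gives 440834177.

440834177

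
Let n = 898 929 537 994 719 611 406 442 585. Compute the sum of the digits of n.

8+9+8+9+2+9+5+3+7+9+9+4+7+1+9+6+1+1+4+0+6+4+4+2+5+8+5 = 145

145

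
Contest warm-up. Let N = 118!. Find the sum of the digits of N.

118! = 468452584975429065657431236280838416439267950499862031533310318788629800927518416622330123618486343228862579684398745837012213486653229822121742374957258403779058860032000000000000000000000000000
Sum of its 195 digits: 756.

756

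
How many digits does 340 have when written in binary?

340 in base 2 is 101010100, which has 9 digits.

9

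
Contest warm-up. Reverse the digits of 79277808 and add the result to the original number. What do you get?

160155105

Reverse of 79277808 is 80877297.
79277808 + 80877297 = 160155105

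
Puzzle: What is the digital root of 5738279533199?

8

5+7+3+8+2+7+9+5+3+3+1+9+9 = 71
7+1 = 8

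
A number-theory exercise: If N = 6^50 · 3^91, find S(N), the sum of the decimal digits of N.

387

6^50 · 3^91 = 21163948627439569309974291849524705245269722263440551202933826875473769217992425472
Sum of its 83 digits: 387.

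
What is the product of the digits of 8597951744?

12700800

8×5×9×7×9×5×1×7×4×4 = 12700800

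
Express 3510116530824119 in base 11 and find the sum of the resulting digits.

3510116530824119 in base 11 is 927482074112507.
Digit sum: 9+2+7+4+8+2+0+7+4+1+1+2+5+0+7 = 59.

59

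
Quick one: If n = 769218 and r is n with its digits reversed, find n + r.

1582185

Reverse of 769218 is 812967.
769218 + 812967 = 1582185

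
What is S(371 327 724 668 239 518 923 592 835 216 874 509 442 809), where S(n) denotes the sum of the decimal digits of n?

199

3+7+1+3+2+7+7+2+4+6+6+8+2+3+9+5+1+8+9+2+3+5+9+2+8+3+5+2+1+6+8+7+4+5+0+9+4+4+2+8+0+9 = 199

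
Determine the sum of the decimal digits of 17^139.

719

17^139 = 1077457309042021132958038359105740735227950342067092813322172004295559661794026462131149512778811579861554081071603420886574583654138475562086498411332944574379004255915953
Sum of its 172 digits: 719.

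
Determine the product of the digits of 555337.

5×5×5×3×3×7 = 7875

7875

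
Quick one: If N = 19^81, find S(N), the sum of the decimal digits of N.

19^81 = 37935138777825626081921793537883175111660882975396868589425211875005368072659738180509867983917766065619
Sum of its 104 digits: 523.

523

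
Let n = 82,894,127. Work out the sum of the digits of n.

41

8+2+8+9+4+1+2+7 = 41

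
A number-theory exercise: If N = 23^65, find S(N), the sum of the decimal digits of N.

362

23^65 = 32531893445129332611554645425981044974375991037324055622153329695632580166211412428357143
Sum of its 89 digits: 362.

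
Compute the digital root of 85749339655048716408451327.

7

8+5+7+4+9+3+3+9+6+5+5+0+4+8+7+1+6+4+0+8+4+5+1+3+2+7 = 124
1+2+4 = 7
(Equivalently, 85749339655048716408451327 mod 9 = 7.)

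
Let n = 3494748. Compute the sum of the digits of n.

3+4+9+4+7+4+8 = 39

39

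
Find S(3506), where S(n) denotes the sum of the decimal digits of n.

14

3+5+0+6 = 14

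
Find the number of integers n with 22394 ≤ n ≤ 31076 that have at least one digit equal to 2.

7894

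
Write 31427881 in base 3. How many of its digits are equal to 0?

5

31427881 in base 3 is 2012010200221121.
The digit 0 appears 5 times.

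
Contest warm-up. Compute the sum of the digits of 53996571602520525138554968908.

138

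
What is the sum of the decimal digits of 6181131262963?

49

6+1+8+1+1+3+1+2+6+2+9+6+3 = 49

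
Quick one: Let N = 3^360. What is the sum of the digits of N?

3^360 = 5802988355301064263572941269018812264886757498342118039827603956893368389206154994705426429662904979537365662938773593537918329060451697709838267789886857631025156060199201
Sum of its 172 digits: 837.

837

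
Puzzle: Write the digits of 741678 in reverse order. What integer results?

Reversing 741678 gives 876147.

876147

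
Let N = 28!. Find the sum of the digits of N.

90

28! = 304888344611713860501504000000
Sum of its 30 digits: 90.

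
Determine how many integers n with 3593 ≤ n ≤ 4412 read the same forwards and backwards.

The integers in [3593, 4412] that read the same forwards and backwards: 3663, 3773, 3883, 3993, 4004, 4114, 4224, 4334.
8 qualify.

8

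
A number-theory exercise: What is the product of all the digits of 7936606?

0

7×9×3×6×6×0×6 = 0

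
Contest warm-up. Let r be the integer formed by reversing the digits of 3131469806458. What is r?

8546089641313

Reversing 3131469806458 gives 8546089641313.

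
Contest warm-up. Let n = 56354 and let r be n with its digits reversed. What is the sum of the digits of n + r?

19

Reversal of 56354 is 45365; 56354 + 45365 = 101719.
Digit sum of 101719: 1+0+1+7+1+9 = 19.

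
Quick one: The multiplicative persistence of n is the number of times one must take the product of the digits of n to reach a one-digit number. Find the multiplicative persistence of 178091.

178091 → 0 (1 step)

1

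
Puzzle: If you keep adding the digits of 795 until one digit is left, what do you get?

7+9+5 = 21
2+1 = 3

3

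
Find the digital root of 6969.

3

6+9+6+9 = 30
3+0 = 3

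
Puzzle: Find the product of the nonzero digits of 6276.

504

6×2×7×6 = 504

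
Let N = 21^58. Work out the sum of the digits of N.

369

21^58 = 48833639695880314636941791313530157588866281177615617167856278368748053910361
Sum of its 77 digits: 369.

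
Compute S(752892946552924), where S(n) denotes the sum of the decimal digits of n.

79

7+5+2+8+9+2+9+4+6+5+5+2+9+2+4 = 79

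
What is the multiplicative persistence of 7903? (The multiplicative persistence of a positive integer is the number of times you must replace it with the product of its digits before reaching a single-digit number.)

1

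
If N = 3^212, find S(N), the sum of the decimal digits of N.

3^212 = 141158163862183763292171284564016760661754655311572624335224092241585052457078933432718798844642935441
Sum of its 102 digits: 432.

432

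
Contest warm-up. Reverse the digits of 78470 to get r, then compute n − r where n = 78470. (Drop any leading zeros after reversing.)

70983

Reverse of 78470 is 7487.
78470 − 7487 = 70983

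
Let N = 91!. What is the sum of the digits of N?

594

91! = 135200152767840296255166568759495142147586866476906677791741734597153670771559994765685283954750449427751168336768008192000000000000000000000
Sum of its 141 digits: 594.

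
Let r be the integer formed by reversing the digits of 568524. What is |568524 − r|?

Reverse of 568524 is 425865.
|568524 − 425865| = 142659

142659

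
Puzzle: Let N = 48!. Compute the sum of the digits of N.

48! = 12413915592536072670862289047373375038521486354677760000000000
Sum of its 62 digits: 234.

234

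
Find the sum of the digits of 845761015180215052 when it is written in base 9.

76

845761015180215052 in base 9 is 5563723212168506617.
Digit sum: 5+5+6+3+7+2+3+2+1+2+1+6+8+5+0+6+6+1+7 = 76.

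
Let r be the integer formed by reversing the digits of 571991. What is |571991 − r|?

Reverse of 571991 is 199175.
|571991 − 199175| = 372816

372816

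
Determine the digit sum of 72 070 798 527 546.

7+2+0+7+0+7+9+8+5+2+7+5+4+6 = 69

69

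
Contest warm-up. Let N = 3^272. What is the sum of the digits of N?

3^272 = 5983858066120736087951921583734035799654210003695378223495113219493746838429292063116675617283362364504370181069322660857929976641
Sum of its 130 digits: 585.

585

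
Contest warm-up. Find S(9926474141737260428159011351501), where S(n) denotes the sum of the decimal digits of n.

9+9+2+6+4+7+4+1+4+1+7+3+7+2+6+0+4+2+8+1+5+9+0+1+1+3+5+1+5+0+1 = 118

118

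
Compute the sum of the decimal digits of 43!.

43! = 60415263063373835637355132068513997507264512000000000
Sum of its 53 digits: 180.

180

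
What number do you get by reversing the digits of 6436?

6346

Reversing 6436 gives 6346.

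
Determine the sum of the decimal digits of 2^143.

185

2^143 = 11150372599265311570767859136324180752990208
Sum of its 44 digits: 185.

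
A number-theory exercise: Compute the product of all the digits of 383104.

0

3×8×3×1×0×4 = 0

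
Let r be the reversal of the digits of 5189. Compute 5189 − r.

Reverse of 5189 is 9815.
5189 − 9815 = -4626

-4626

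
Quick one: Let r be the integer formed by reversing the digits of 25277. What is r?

77252

Reversing 25277 gives 77252.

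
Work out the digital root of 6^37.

9

The digital root of n equals n mod 9 (or 9 when 9 | n), so we need 6^37 mod 9.
6^37 ≡ 0 (mod 9), so the digital root is 9.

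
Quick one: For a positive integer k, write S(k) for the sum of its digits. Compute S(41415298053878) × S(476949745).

S(41415298053878) = 4+1+4+1+5+2+9+8+0+5+3+8+7+8 = 65.
S(476949745) = 4+7+6+9+4+9+7+4+5 = 55.
65 · 55 = 3575.

3575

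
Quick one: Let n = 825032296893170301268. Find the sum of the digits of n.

85

8+2+5+0+3+2+2+9+6+8+9+3+1+7+0+3+0+1+2+6+8 = 85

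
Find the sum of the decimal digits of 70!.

459

70! = 11978571669969891796072783721689098736458938142546425857555362864628009582789845319680000000000000000
Sum of its 101 digits: 459.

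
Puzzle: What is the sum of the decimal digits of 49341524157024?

51

4+9+3+4+1+5+2+4+1+5+7+0+2+4 = 51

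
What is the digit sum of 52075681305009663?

66

5+2+0+7+5+6+8+1+3+0+5+0+0+9+6+6+3 = 66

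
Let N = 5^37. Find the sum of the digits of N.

5^37 = 72759576141834259033203125
Sum of its 26 digits: 104.

104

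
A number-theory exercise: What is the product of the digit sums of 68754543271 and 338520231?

1404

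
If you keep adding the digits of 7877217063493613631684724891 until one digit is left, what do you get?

7+8+7+7+2+1+7+0+6+3+4+9+3+6+1+3+6+3+1+6+8+4+7+2+4+8+9+1 = 133
1+3+3 = 7

7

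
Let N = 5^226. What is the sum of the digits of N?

733

5^226 = 92730153767185534643293381538690987834189119468944775061325976472939533502390733974932802068080210938408472978400028975676239184622318134643137454986572265625
Sum of its 158 digits: 733.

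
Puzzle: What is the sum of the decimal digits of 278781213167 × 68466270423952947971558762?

278781213167 × 68466270423952947971558762 = 19087109929809494251237183482388619254
Sum of its 38 digits: 181.

181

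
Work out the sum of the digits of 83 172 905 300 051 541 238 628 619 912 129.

123

8+3+1+7+2+9+0+5+3+0+0+0+5+1+5+4+1+2+3+8+6+2+8+6+1+9+9+1+2+1+2+9 = 123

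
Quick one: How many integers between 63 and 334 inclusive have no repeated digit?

The integers in [63, 334] that have no repeated digit: 63, 64, 65, 67, 68, 69, …, 328, 329.
201 qualify.

201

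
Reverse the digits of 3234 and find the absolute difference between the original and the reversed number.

1089

Reverse of 3234 is 4323.
|3234 − 4323| = 1089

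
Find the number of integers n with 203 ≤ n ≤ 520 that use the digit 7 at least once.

The integers in [203, 520] that use the digit 7 at least once: 207, 217, 227, 237, 247, 257, …, 507, 517.
59 qualify.

59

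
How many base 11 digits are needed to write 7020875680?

10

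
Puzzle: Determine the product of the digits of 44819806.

4×4×8×1×9×8×0×6 = 0

0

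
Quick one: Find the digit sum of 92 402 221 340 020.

9+2+4+0+2+2+2+1+3+4+0+0+2+0 = 31

31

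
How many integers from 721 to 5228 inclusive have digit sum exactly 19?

The integers in [721, 5228] that have digit sum exactly 19: 739, 748, 757, 766, 775, 784, …, 5185, 5194.
295 qualify.

295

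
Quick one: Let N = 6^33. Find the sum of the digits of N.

126

6^33 = 47751966659678405306351616
Sum of its 26 digits: 126.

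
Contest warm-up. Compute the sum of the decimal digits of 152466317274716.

1+5+2+4+6+6+3+1+7+2+7+4+7+1+6 = 62

62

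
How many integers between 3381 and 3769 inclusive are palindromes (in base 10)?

The integers in [3381, 3769] that are palindromes (in base 10): 3443, 3553, 3663.
3 qualify.

3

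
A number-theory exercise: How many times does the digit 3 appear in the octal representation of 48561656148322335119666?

3

48561656148322335119666 in base 8 is 12221041340403371071154462.
The digit 3 appears 3 times.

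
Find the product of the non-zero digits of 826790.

6048

8×2×6×7×9 = 6048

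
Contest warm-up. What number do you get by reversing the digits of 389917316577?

775613719983

Reversing 389917316577 gives 775613719983.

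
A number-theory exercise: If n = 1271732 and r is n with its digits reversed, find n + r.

3643453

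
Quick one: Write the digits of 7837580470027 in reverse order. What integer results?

7200740857387

Reversing 7837580470027 gives 7200740857387.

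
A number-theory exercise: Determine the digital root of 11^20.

The digital root of n equals n mod 9 (or 9 when 9 | n), so we need 11^20 mod 9.
11^20 ≡ 4 (mod 9), so the digital root is 4.

4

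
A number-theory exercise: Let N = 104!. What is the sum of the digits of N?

104! = 10299016745145627623848583864765044283053772454999072182325491776887871732475287174542709871683888003235965704141638377695179741979175588724736000000000000000000000000
Sum of its 167 digits: 702.

702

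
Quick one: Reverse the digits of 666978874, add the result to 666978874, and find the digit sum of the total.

41

Reversal of 666978874 is 478879666; 666978874 + 478879666 = 1145858540.
Digit sum of 1145858540: 1+1+4+5+8+5+8+5+4+0 = 41.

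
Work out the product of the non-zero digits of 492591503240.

388800

4×9×2×5×9×1×5×3×2×4 = 388800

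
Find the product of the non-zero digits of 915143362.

9×1×5×1×4×3×3×6×2 = 19440

19440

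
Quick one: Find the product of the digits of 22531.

2×2×5×3×1 = 60

60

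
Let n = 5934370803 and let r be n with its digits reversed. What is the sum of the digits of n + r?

39

Reversal of 5934370803 is 3080734395; 5934370803 + 3080734395 = 9015105198.
Digit sum of 9015105198: 9+0+1+5+1+0+5+1+9+8 = 39.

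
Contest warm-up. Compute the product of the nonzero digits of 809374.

8×9×3×7×4 = 6048

6048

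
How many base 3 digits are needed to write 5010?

8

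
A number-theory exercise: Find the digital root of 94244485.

9+4+2+4+4+4+8+5 = 40
4+0 = 4

4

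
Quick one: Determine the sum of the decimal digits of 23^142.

23^142 = 23192774984369078750237734279529478056786508400568760494458054531175748781538547983737719432314390376285239093373327480102096981869490207569279694674667900572850858333516312349602671597295286129
Sum of its 194 digits: 931.

931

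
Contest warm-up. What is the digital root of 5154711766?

5+1+5+4+7+1+1+7+6+6 = 43
4+3 = 7

7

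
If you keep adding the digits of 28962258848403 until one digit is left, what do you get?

6

2+8+9+6+2+2+5+8+8+4+8+4+0+3 = 69
6+9 = 15
1+5 = 6
(Equivalently, 28962258848403 mod 9 = 6.)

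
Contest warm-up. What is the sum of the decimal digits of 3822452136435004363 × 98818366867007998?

3822452136435004363 × 98818366867007998 = 377728477549812770615866847885895274
Sum of its 36 digits: 202.

202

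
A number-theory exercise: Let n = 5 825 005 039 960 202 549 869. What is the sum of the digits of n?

97

5+8+2+5+0+0+5+0+3+9+9+6+0+2+0+2+5+4+9+8+6+9 = 97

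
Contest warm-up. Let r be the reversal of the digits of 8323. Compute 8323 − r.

5085

Reverse of 8323 is 3238.
8323 − 3238 = 5085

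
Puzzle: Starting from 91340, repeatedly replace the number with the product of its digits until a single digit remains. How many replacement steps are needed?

1

91340 → 0 (1 step)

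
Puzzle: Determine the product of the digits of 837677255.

2469600

8×3×7×6×7×7×2×5×5 = 2469600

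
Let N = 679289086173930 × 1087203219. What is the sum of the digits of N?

679289086173930 × 1087203219 = 738525281119865089880670
Sum of its 24 digits: 117.

117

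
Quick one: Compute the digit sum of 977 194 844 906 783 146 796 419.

9+7+7+1+9+4+8+4+4+9+0+6+7+8+3+1+4+6+7+9+6+4+1+9 = 133

133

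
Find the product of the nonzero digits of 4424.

4×4×2×4 = 128

128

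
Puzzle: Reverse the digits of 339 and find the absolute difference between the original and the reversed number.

Reverse of 339 is 933.
|339 − 933| = 594

594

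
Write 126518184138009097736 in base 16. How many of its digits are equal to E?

2

126518184138009097736 in base 16 is 6DBCAE226C57E3608.
The digit E appears 2 times.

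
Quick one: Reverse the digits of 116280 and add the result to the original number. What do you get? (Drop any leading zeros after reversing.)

198891

Reverse of 116280 is 82611.
116280 + 82611 = 198891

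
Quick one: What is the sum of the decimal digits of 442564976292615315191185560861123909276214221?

183

4+4+2+5+6+4+9+7+6+2+9+2+6+1+5+3+1+5+1+9+1+1+8+5+5+6+0+8+6+1+1+2+3+9+0+9+2+7+6+2+1+4+2+2+1 = 183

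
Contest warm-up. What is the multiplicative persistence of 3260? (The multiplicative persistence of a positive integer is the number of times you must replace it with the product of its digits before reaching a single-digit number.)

1

3260 → 0 (1 step)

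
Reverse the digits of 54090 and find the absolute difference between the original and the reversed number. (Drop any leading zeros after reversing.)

Reverse of 54090 is 9045.
|54090 − 9045| = 45045

45045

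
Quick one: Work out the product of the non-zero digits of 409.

36

4×9 = 36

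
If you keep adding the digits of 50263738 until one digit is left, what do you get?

5+0+2+6+3+7+3+8 = 34
3+4 = 7
(Equivalently, 50263738 mod 9 = 7.)

7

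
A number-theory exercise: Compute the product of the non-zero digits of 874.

224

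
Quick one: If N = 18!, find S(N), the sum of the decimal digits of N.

54

18! = 6402373705728000
Sum of its 16 digits: 54.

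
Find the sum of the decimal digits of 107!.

594

107! = 12265202031961379393517517010387338887131568154382945052653251412013535324922144249034658613287059061933743916719318560380966506520420000368175349760000000000000000000000000
Sum of its 173 digits: 594.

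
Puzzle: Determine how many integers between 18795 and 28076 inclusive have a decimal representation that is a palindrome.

92

The integers in [18795, 28076] that have a decimal representation that is a palindrome: 18881, 18981, 19091, 19191, 19291, 19391, …, 27872, 27972.
92 qualify.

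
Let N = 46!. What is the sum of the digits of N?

216

46! = 5502622159812088949850305428800254892961651752960000000000
Sum of its 58 digits: 216.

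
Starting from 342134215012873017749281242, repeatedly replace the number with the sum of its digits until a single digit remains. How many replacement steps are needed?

3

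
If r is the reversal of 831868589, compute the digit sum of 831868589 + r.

Reversal of 831868589 is 985868138; 831868589 + 985868138 = 1817736727.
Digit sum of 1817736727: 1+8+1+7+7+3+6+7+2+7 = 49.

49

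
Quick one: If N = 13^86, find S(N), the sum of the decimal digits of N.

448

13^86 = 629692177758524276875423024025407579923571677214132180361719678758420782116484972480686781743609
Sum of its 96 digits: 448.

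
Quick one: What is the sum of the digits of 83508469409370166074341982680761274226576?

8+3+5+0+8+4+6+9+4+0+9+3+7+0+1+6+6+0+7+4+3+4+1+9+8+2+6+8+0+7+6+1+2+7+4+2+2+6+5+7+6 = 186

186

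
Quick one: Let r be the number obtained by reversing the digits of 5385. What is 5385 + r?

11220

Reverse of 5385 is 5835.
5385 + 5835 = 11220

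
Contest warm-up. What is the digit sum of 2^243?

2^243 = 14134776518227074636666380005943348126619871175004951664972849610340958208
Sum of its 74 digits: 323.

323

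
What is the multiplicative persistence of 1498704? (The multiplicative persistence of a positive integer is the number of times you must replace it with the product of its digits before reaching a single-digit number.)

1498704 → 0 (1 step)

1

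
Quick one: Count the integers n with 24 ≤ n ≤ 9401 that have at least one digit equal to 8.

3242

The integers in [24, 9401] that have at least one digit equal to 8: 28, 38, 48, 58, 68, 78, …, 9389, 9398.
3242 qualify.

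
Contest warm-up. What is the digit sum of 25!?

72

25! = 15511210043330985984000000
Sum of its 26 digits: 72.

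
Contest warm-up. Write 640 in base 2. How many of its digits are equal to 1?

640 in base 2 is 1010000000.
The digit 1 appears 2 times.

2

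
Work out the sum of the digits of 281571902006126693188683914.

2+8+1+5+7+1+9+0+2+0+0+6+1+2+6+6+9+3+1+8+8+6+8+3+9+1+4 = 116

116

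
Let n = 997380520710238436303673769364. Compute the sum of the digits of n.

9+9+7+3+8+0+5+2+0+7+1+0+2+3+8+4+3+6+3+0+3+6+7+3+7+6+9+3+6+4 = 134

134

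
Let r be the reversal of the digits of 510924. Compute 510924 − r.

81909

Reverse of 510924 is 429015.
510924 − 429015 = 81909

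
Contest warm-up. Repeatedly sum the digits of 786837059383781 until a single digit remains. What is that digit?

2

7+8+6+8+3+7+0+5+9+3+8+3+7+8+1 = 83
8+3 = 11
1+1 = 2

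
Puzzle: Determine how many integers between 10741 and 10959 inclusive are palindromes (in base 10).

2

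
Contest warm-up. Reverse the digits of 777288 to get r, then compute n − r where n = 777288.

-105489

Reverse of 777288 is 882777.
777288 − 882777 = -105489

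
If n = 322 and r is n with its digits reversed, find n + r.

545

Reverse of 322 is 223.
322 + 223 = 545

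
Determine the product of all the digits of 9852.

9×8×5×2 = 720

720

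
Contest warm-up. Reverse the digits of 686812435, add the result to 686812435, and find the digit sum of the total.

Reversal of 686812435 is 534218686; 686812435 + 534218686 = 1221031121.
Digit sum of 1221031121: 1+2+2+1+0+3+1+1+2+1 = 14.

14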